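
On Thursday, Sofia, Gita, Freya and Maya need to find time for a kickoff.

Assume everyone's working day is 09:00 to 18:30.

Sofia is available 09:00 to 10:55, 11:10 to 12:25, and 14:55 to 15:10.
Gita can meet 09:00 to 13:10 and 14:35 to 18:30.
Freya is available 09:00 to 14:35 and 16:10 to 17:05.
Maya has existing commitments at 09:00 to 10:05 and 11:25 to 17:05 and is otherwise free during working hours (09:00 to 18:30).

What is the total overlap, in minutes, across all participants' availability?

Maya free within 09:00–18:30: 10:05–11:25, 17:05–18:30.
Sofia ∩ Gita: 09:00–10:55, 11:10–12:25, 14:55–15:10.
Sofia ∩ Gita ∩ Freya: 09:00–10:55, 11:10–12:25.
Sofia ∩ Gita ∩ Freya ∩ Maya: 10:05–10:55, 11:10–11:25.
Total common minutes: 50 + 15 = 65.

65 minutes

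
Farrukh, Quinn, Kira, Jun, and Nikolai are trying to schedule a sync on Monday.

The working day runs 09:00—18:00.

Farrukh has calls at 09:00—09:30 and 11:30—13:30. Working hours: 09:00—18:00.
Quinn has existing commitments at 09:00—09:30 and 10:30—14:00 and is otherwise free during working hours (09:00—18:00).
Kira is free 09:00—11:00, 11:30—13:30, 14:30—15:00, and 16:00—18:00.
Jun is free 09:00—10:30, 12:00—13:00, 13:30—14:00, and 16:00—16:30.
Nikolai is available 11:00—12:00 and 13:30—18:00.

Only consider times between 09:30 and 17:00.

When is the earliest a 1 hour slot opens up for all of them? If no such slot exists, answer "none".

none

Farrukh free within 09:00–18:00: 09:30–11:30, 13:30–18:00.
Quinn free within 09:00–18:00: 09:30–10:30, 14:00–18:00.
Farrukh ∩ Quinn: 09:30–10:30, 14:00–18:00.
Farrukh ∩ Quinn ∩ Kira: 09:30–10:30, 14:30–15:00, 16:00–18:00.
Farrukh ∩ Quinn ∩ Kira ∩ Jun: 09:30–10:30, 16:00–16:30.
Farrukh ∩ Quinn ∩ Kira ∩ Jun ∩ Nikolai: 16:00–16:30.
Restricted to 09:30–17:00: 16:00–16:30.
Windows ≥ 60 min: (none).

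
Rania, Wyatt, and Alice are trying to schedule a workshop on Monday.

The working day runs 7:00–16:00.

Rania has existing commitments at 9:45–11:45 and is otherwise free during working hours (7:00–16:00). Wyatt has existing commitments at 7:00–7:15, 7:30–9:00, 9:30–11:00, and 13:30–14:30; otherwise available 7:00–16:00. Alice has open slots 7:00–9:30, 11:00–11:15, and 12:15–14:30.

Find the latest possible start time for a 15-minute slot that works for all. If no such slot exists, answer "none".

Rania free within 07:00–16:00: 07:00–09:45, 11:45–16:00.
Wyatt free within 07:00–16:00: 07:15–07:30, 09:00–09:30, 11:00–13:30, 14:30–16:00.
Rania ∩ Wyatt: 07:15–07:30, 09:00–09:30, 11:45–13:30, 14:30–16:00.
Rania ∩ Wyatt ∩ Alice: 07:15–07:30, 09:00–09:30, 12:15–13:30.
Windows ≥ 15 min: 07:15–07:30, 09:00–09:30, 12:15–13:30.
Latest start in the last window 12:15–13:30 is 13:30 − 15 min = 13:15.

13:15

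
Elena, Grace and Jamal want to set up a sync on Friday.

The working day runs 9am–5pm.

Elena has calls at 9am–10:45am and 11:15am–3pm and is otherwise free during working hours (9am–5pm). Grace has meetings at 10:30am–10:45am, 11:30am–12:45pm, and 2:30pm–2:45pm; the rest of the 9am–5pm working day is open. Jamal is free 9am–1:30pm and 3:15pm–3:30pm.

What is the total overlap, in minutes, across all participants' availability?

Elena free within 09:00–17:00: 10:45–11:15, 15:00–17:00.
Grace free within 09:00–17:00: 09:00–10:30, 10:45–11:30, 12:45–14:30, 14:45–17:00.
Elena ∩ Grace: 10:45–11:15, 15:00–17:00.
Elena ∩ Grace ∩ Jamal: 10:45–11:15, 15:15–15:30.
Total common minutes: 30 + 15 = 45.

45 minutes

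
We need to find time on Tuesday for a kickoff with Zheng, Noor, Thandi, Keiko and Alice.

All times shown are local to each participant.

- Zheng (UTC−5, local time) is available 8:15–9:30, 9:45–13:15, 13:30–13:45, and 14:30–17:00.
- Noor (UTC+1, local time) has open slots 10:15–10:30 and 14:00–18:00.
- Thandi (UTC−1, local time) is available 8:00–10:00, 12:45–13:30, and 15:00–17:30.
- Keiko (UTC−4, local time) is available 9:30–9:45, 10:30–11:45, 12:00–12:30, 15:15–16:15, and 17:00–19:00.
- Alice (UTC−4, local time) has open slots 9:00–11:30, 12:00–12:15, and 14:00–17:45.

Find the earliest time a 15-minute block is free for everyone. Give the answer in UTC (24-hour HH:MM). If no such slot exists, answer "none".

16:00

Zheng → UTC: 13:15–14:30, 14:45–18:15, 18:30–18:45, 19:30–22:00.
Noor → UTC: 09:15–09:30, 13:00–17:00.
Thandi → UTC: 09:00–11:00, 13:45–14:30, 16:00–18:30.
Keiko → UTC: 13:30–13:45, 14:30–15:45, 16:00–16:30, 19:15–20:15, 21:00–23:00.
Alice → UTC: 13:00–15:30, 16:00–16:15, 18:00–21:45.
Zheng ∩ Noor: 13:15–14:30, 14:45–17:00.
Zheng ∩ Noor ∩ Thandi: 13:45–14:30, 16:00–17:00.
Zheng ∩ Noor ∩ Thandi ∩ Keiko: 16:00–16:30.
Zheng ∩ Noor ∩ Thandi ∩ Keiko ∩ Alice: 16:00–16:15.
Windows ≥ 15 min: 16:00–16:15.
Earliest such window starts at 16:00.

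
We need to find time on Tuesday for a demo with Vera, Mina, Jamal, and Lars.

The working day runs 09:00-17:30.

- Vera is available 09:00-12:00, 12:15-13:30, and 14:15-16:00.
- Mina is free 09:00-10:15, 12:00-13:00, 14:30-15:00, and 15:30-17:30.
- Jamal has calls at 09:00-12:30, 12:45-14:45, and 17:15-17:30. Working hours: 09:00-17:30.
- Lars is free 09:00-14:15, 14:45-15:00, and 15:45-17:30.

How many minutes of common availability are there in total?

45 minutes

Jamal free within 09:00–17:30: 12:30–12:45, 14:45–17:15.
Vera ∩ Mina: 09:00–10:15, 12:15–13:00, 14:30–15:00, 15:30–16:00.
Vera ∩ Mina ∩ Jamal: 12:30–12:45, 14:45–15:00, 15:30–16:00.
Vera ∩ Mina ∩ Jamal ∩ Lars: 12:30–12:45, 14:45–15:00, 15:45–16:00.
Total common minutes: 15 + 15 + 15 = 45.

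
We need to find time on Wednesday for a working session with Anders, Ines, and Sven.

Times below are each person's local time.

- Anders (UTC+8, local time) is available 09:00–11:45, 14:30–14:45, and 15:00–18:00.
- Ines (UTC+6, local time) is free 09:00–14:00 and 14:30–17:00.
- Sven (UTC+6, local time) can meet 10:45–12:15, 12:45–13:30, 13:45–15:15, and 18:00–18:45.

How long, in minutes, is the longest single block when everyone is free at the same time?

45 minutes

Anders → UTC: 01:00–03:45, 06:30–06:45, 07:00–10:00.
Ines → UTC: 03:00–08:00, 08:30–11:00.
Sven → UTC: 04:45–06:15, 06:45–07:30, 07:45–09:15, 12:00–12:45.
Anders ∩ Ines: 03:00–03:45, 06:30–06:45, 07:00–08:00, 08:30–10:00.
Anders ∩ Ines ∩ Sven: 07:00–07:30, 07:45–08:00, 08:30–09:15.
Common window lengths: 30, 15, 45 min; longest is 45.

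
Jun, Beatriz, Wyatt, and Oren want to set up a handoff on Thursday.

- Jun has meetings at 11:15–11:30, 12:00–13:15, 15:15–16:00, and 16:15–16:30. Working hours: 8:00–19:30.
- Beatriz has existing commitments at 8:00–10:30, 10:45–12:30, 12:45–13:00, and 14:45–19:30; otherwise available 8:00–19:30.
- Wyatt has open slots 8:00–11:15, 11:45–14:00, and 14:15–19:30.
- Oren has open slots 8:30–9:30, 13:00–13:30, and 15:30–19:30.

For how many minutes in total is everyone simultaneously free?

Jun free within 08:00–19:30: 08:00–11:15, 11:30–12:00, 13:15–15:15, 16:00–16:15, 16:30–19:30.
Beatriz free within 08:00–19:30: 10:30–10:45, 12:30–12:45, 13:00–14:45.
Jun ∩ Beatriz: 10:30–10:45, 13:15–14:45.
Jun ∩ Beatriz ∩ Wyatt: 10:30–10:45, 13:15–14:00, 14:15–14:45.
Jun ∩ Beatriz ∩ Wyatt ∩ Oren: 13:15–13:30.
Total common minutes: 15.

15 minutes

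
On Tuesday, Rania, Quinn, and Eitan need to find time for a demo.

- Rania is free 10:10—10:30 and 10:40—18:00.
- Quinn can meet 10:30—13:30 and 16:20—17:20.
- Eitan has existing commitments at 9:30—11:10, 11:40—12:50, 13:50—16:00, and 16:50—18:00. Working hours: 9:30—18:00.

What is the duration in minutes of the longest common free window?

40 minutes

Eitan free within 09:30–18:00: 11:10–11:40, 12:50–13:50, 16:00–16:50.
Rania ∩ Quinn: 10:40–13:30, 16:20–17:20.
Rania ∩ Quinn ∩ Eitan: 11:10–11:40, 12:50–13:30, 16:20–16:50.
Common window lengths: 30, 40, 30 min; longest is 40.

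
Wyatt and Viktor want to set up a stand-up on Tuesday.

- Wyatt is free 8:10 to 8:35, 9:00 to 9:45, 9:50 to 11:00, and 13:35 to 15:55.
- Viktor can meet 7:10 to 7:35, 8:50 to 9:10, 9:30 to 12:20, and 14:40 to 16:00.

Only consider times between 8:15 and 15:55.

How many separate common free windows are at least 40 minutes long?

Wyatt ∩ Viktor: 09:00–09:10, 09:30–09:45, 09:50–11:00, 14:40–15:55.
Restricted to 08:15–15:55: 09:00–09:10, 09:30–09:45, 09:50–11:00, 14:40–15:55.
Windows ≥ 40 min: 09:50–11:00, 14:40–15:55.
That's 2 windows.

2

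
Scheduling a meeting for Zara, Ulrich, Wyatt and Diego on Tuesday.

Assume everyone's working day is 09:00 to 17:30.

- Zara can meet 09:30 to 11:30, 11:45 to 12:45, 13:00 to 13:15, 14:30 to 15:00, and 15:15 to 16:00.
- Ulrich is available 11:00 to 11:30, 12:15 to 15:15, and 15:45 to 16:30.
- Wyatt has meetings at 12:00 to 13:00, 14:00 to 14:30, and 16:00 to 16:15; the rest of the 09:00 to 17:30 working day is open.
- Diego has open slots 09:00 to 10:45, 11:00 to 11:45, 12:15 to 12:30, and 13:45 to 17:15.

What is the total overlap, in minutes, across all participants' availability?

75 minutes

Wyatt free within 09:00–17:30: 09:00–12:00, 13:00–14:00, 14:30–16:00, 16:15–17:30.
Zara ∩ Ulrich: 11:00–11:30, 12:15–12:45, 13:00–13:15, 14:30–15:00, 15:45–16:00.
Zara ∩ Ulrich ∩ Wyatt: 11:00–11:30, 13:00–13:15, 14:30–15:00, 15:45–16:00.
Zara ∩ Ulrich ∩ Wyatt ∩ Diego: 11:00–11:30, 14:30–15:00, 15:45–16:00.
Total common minutes: 30 + 30 + 15 = 75.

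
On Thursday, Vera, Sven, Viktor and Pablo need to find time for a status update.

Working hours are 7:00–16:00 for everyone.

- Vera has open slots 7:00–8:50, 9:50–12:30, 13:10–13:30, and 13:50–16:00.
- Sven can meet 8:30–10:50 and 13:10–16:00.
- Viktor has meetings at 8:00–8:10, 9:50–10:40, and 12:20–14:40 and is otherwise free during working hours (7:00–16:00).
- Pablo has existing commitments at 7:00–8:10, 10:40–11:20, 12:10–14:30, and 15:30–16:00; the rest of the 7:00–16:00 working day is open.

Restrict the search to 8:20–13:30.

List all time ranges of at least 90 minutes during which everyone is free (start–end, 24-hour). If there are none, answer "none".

none

Viktor free within 07:00–16:00: 07:00–08:00, 08:10–09:50, 10:40–12:20, 14:40–16:00.
Pablo free within 07:00–16:00: 08:10–10:40, 11:20–12:10, 14:30–15:30.
Vera ∩ Sven: 08:30–08:50, 09:50–10:50, 13:10–13:30, 13:50–16:00.
Vera ∩ Sven ∩ Viktor: 08:30–08:50, 10:40–10:50, 14:40–16:00.
Vera ∩ Sven ∩ Viktor ∩ Pablo: 08:30–08:50, 14:40–15:30.
Restricted to 08:20–13:30: 08:30–08:50.
Windows ≥ 90 min: (none).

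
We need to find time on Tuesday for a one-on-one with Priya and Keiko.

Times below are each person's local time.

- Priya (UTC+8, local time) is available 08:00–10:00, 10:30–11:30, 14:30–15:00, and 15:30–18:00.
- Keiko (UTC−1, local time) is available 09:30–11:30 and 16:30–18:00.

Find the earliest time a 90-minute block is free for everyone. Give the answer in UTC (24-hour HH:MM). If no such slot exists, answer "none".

Priya → UTC: 00:00–02:00, 02:30–03:30, 06:30–07:00, 07:30–10:00.
Keiko → UTC: 10:30–12:30, 17:30–19:00.
Priya ∩ Keiko: (none).
Windows ≥ 90 min: (none).

none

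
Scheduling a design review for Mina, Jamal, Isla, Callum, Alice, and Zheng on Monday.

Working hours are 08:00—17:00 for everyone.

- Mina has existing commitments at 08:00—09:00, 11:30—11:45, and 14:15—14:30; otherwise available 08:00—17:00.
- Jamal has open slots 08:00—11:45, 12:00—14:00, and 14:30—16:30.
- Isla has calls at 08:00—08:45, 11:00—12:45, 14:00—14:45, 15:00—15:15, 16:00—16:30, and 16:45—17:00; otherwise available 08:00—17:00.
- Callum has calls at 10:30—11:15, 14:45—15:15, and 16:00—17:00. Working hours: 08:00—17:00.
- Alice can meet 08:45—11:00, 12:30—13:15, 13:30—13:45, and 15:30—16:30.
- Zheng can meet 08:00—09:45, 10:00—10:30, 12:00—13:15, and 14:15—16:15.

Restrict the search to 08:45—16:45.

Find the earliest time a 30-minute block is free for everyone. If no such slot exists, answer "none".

Mina free within 08:00–17:00: 09:00–11:30, 11:45–14:15, 14:30–17:00.
Isla free within 08:00–17:00: 08:45–11:00, 12:45–14:00, 14:45–15:00, 15:15–16:00, 16:30–16:45.
Callum free within 08:00–17:00: 08:00–10:30, 11:15–14:45, 15:15–16:00.
Mina ∩ Jamal: 09:00–11:30, 12:00–14:00, 14:30–16:30.
Mina ∩ Jamal ∩ Isla: 09:00–11:00, 12:45–14:00, 14:45–15:00, 15:15–16:00.
Mina ∩ Jamal ∩ Isla ∩ Callum: 09:00–10:30, 12:45–14:00, 15:15–16:00.
Mina ∩ Jamal ∩ Isla ∩ Callum ∩ Alice: 09:00–10:30, 12:45–13:15, 13:30–13:45, 15:30–16:00.
Mina ∩ Jamal ∩ Isla ∩ Callum ∩ Alice ∩ Zheng: 09:00–09:45, 10:00–10:30, 12:45–13:15, 15:30–16:00.
Restricted to 08:45–16:45: 09:00–09:45, 10:00–10:30, 12:45–13:15, 15:30–16:00.
Windows ≥ 30 min: 09:00–09:45, 10:00–10:30, 12:45–13:15, 15:30–16:00.
Earliest such window starts at 09:00.

09:00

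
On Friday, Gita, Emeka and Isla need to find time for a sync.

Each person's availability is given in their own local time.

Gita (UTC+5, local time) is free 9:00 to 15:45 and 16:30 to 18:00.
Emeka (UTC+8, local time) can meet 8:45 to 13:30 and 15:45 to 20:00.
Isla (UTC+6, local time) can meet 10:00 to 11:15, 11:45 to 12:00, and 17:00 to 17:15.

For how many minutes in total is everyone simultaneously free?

Gita → UTC: 04:00–10:45, 11:30–13:00.
Emeka → UTC: 00:45–05:30, 07:45–12:00.
Isla → UTC: 04:00–05:15, 05:45–06:00, 11:00–11:15.
Gita ∩ Emeka: 04:00–05:30, 07:45–10:45, 11:30–12:00.
Gita ∩ Emeka ∩ Isla: 04:00–05:15.
Total common minutes: 75.

75 minutes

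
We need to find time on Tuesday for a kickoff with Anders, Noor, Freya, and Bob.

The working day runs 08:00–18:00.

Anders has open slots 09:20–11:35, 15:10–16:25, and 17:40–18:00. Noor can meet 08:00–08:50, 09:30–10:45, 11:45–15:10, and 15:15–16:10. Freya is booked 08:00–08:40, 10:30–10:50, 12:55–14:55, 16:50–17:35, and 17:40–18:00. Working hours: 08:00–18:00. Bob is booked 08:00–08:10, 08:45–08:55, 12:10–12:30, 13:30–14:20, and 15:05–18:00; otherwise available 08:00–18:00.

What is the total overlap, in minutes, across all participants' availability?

Freya free within 08:00–18:00: 08:40–10:30, 10:50–12:55, 14:55–16:50, 17:35–17:40.
Bob free within 08:00–18:00: 08:10–08:45, 08:55–12:10, 12:30–13:30, 14:20–15:05.
Anders ∩ Noor: 09:30–10:45, 15:15–16:10.
Anders ∩ Noor ∩ Freya: 09:30–10:30, 15:15–16:10.
Anders ∩ Noor ∩ Freya ∩ Bob: 09:30–10:30.
Total common minutes: 60.

60 minutes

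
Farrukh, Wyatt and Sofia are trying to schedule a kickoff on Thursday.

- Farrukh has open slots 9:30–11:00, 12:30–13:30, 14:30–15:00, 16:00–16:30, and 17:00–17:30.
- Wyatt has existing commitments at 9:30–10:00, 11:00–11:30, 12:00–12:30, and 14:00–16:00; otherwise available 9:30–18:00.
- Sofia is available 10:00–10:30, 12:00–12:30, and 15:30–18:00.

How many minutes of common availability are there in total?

90 minutes

Wyatt free within 09:30–18:00: 10:00–11:00, 11:30–12:00, 12:30–14:00, 16:00–18:00.
Farrukh ∩ Wyatt: 10:00–11:00, 12:30–13:30, 16:00–16:30, 17:00–17:30.
Farrukh ∩ Wyatt ∩ Sofia: 10:00–10:30, 16:00–16:30, 17:00–17:30.
Total common minutes: 30 + 30 + 30 = 90.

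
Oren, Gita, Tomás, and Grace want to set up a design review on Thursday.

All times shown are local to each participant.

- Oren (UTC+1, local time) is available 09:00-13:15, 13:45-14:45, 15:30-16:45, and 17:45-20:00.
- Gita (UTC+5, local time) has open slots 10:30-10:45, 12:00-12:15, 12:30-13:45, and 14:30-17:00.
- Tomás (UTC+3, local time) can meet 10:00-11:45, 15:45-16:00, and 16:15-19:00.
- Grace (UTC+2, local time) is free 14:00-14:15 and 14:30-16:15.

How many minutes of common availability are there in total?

Oren → UTC: 08:00–12:15, 12:45–13:45, 14:30–15:45, 16:45–19:00.
Gita → UTC: 05:30–05:45, 07:00–07:15, 07:30–08:45, 09:30–12:00.
Tomás → UTC: 07:00–08:45, 12:45–13:00, 13:15–16:00.
Grace → UTC: 12:00–12:15, 12:30–14:15.
Oren ∩ Gita: 08:00–08:45, 09:30–12:00.
Oren ∩ Gita ∩ Tomás: 08:00–08:45.
Oren ∩ Gita ∩ Tomás ∩ Grace: (none).
Total common minutes: 0.

0 minutes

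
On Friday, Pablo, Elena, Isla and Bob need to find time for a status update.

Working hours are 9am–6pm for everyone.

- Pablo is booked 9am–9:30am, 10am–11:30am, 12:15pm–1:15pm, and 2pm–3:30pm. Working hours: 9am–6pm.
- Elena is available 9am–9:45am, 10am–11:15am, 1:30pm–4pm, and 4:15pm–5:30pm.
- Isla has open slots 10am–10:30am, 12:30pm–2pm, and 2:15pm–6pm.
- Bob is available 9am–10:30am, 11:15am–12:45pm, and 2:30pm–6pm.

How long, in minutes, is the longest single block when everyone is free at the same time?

Pablo free within 09:00–18:00: 09:30–10:00, 11:30–12:15, 13:15–14:00, 15:30–18:00.
Pablo ∩ Elena: 09:30–09:45, 13:30–14:00, 15:30–16:00, 16:15–17:30.
Pablo ∩ Elena ∩ Isla: 13:30–14:00, 15:30–16:00, 16:15–17:30.
Pablo ∩ Elena ∩ Isla ∩ Bob: 15:30–16:00, 16:15–17:30.
Common window lengths: 30, 75 min; longest is 75.

75 minutes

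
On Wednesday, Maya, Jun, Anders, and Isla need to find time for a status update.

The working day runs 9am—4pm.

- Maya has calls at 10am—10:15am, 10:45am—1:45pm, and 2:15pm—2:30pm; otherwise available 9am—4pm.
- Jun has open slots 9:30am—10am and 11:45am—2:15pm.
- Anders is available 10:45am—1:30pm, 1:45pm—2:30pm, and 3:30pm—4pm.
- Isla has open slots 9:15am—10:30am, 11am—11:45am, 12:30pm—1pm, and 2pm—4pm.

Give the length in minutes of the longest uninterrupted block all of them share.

15 minutes

Maya free within 09:00–16:00: 09:00–10:00, 10:15–10:45, 13:45–14:15, 14:30–16:00.
Maya ∩ Jun: 09:30–10:00, 13:45–14:15.
Maya ∩ Jun ∩ Anders: 13:45–14:15.
Maya ∩ Jun ∩ Anders ∩ Isla: 14:00–14:15.
Single common window of 15 minutes.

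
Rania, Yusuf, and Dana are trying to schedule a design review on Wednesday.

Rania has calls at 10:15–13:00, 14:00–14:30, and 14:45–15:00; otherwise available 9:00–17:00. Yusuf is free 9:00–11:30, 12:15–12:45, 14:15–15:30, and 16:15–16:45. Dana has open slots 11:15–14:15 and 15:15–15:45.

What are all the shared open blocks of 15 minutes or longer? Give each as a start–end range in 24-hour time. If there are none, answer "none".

15:15–15:30

Rania free within 09:00–17:00: 09:00–10:15, 13:00–14:00, 14:30–14:45, 15:00–17:00.
Rania ∩ Yusuf: 09:00–10:15, 14:30–14:45, 15:00–15:30, 16:15–16:45.
Rania ∩ Yusuf ∩ Dana: 15:15–15:30.
Windows ≥ 15 min: 15:15–15:30.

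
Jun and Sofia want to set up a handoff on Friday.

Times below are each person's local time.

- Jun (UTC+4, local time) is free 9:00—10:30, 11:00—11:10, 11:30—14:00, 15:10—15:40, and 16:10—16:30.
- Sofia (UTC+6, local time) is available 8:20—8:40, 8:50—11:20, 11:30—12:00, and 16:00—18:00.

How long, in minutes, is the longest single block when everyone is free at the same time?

30 minutes

Jun → UTC: 05:00–06:30, 07:00–07:10, 07:30–10:00, 11:10–11:40, 12:10–12:30.
Sofia → UTC: 02:20–02:40, 02:50–05:20, 05:30–06:00, 10:00–12:00.
Jun ∩ Sofia: 05:00–05:20, 05:30–06:00, 11:10–11:40.
Common window lengths: 20, 30, 30 min; longest is 30.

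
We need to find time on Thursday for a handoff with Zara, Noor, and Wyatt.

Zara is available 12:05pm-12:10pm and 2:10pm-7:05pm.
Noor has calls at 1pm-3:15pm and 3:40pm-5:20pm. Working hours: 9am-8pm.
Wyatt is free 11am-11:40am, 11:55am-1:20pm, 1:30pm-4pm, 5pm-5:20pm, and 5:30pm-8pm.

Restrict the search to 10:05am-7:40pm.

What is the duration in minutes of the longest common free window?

Noor free within 09:00–20:00: 09:00–13:00, 15:15–15:40, 17:20–20:00.
Zara ∩ Noor: 12:05–12:10, 15:15–15:40, 17:20–19:05.
Zara ∩ Noor ∩ Wyatt: 12:05–12:10, 15:15–15:40, 17:30–19:05.
Restricted to 10:05–19:40: 12:05–12:10, 15:15–15:40, 17:30–19:05.
Common window lengths: 5, 25, 95 min; longest is 95.

95 minutes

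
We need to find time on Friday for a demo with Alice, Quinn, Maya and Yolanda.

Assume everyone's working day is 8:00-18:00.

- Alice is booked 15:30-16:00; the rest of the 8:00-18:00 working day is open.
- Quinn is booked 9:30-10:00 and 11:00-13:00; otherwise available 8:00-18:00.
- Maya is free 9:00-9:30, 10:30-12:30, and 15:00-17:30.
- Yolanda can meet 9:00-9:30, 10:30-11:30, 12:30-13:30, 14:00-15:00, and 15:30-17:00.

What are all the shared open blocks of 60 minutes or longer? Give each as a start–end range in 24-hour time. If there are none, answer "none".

16:00–17:00

Alice free within 08:00–18:00: 08:00–15:30, 16:00–18:00.
Quinn free within 08:00–18:00: 08:00–09:30, 10:00–11:00, 13:00–18:00.
Alice ∩ Quinn: 08:00–09:30, 10:00–11:00, 13:00–15:30, 16:00–18:00.
Alice ∩ Quinn ∩ Maya: 09:00–09:30, 10:30–11:00, 15:00–15:30, 16:00–17:30.
Alice ∩ Quinn ∩ Maya ∩ Yolanda: 09:00–09:30, 10:30–11:00, 16:00–17:00.
Windows ≥ 60 min: 16:00–17:00.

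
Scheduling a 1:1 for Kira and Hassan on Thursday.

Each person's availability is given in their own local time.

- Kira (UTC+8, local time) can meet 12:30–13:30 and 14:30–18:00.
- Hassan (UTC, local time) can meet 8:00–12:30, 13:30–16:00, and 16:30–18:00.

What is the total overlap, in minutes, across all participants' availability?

120 minutes

Kira → UTC: 04:30–05:30, 06:30–10:00.
Hassan → UTC: 08:00–12:30, 13:30–16:00, 16:30–18:00.
Kira ∩ Hassan: 08:00–10:00.
Total common minutes: 120.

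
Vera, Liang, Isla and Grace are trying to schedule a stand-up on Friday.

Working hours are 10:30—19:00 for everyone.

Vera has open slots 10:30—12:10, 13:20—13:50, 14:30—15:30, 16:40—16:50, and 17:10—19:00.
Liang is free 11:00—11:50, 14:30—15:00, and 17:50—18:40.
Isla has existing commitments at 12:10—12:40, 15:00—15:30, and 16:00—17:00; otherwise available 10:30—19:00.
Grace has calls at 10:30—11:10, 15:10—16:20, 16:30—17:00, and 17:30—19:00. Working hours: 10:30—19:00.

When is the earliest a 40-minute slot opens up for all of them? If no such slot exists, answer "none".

Isla free within 10:30–19:00: 10:30–12:10, 12:40–15:00, 15:30–16:00, 17:00–19:00.
Grace free within 10:30–19:00: 11:10–15:10, 16:20–16:30, 17:00–17:30.
Vera ∩ Liang: 11:00–11:50, 14:30–15:00, 17:50–18:40.
Vera ∩ Liang ∩ Isla: 11:00–11:50, 14:30–15:00, 17:50–18:40.
Vera ∩ Liang ∩ Isla ∩ Grace: 11:10–11:50, 14:30–15:00.
Windows ≥ 40 min: 11:10–11:50.
Earliest such window starts at 11:10.

11:10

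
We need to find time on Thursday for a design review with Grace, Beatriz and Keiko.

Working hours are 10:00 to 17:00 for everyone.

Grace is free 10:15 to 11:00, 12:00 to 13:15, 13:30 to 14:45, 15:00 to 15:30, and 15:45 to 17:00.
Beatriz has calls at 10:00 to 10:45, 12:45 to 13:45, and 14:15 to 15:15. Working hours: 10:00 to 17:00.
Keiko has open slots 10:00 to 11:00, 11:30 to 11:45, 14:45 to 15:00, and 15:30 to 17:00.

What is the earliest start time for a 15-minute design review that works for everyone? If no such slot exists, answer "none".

10:45

Beatriz free within 10:00–17:00: 10:45–12:45, 13:45–14:15, 15:15–17:00.
Grace ∩ Beatriz: 10:45–11:00, 12:00–12:45, 13:45–14:15, 15:15–15:30, 15:45–17:00.
Grace ∩ Beatriz ∩ Keiko: 10:45–11:00, 15:45–17:00.
Windows ≥ 15 min: 10:45–11:00, 15:45–17:00.
Earliest such window starts at 10:45.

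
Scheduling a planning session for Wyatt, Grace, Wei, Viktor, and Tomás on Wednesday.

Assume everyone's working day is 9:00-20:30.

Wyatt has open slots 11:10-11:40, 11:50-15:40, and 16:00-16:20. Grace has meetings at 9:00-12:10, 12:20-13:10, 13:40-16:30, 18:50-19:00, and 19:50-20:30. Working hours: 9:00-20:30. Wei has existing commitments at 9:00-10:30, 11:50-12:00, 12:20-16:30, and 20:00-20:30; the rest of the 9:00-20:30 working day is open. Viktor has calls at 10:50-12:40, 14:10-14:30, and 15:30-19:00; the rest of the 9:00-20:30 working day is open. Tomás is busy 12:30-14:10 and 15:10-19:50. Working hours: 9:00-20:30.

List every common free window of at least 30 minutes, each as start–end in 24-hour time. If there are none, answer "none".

none

Grace free within 09:00–20:30: 12:10–12:20, 13:10–13:40, 16:30–18:50, 19:00–19:50.
Wei free within 09:00–20:30: 10:30–11:50, 12:00–12:20, 16:30–20:00.
Viktor free within 09:00–20:30: 09:00–10:50, 12:40–14:10, 14:30–15:30, 19:00–20:30.
Tomás free within 09:00–20:30: 09:00–12:30, 14:10–15:10, 19:50–20:30.
Wyatt ∩ Grace: 12:10–12:20, 13:10–13:40.
Wyatt ∩ Grace ∩ Wei: 12:10–12:20.
Wyatt ∩ Grace ∩ Wei ∩ Viktor: (none).
Wyatt ∩ Grace ∩ Wei ∩ Viktor ∩ Tomás: (none).
Windows ≥ 30 min: (none).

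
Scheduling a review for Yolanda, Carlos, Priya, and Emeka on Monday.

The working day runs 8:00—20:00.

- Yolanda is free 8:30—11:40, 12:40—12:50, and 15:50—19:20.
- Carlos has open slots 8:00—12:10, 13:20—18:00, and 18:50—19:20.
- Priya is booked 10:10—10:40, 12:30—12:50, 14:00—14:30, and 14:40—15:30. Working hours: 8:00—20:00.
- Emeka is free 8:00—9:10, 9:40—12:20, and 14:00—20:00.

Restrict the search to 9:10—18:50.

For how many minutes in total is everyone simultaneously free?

220 minutes

Priya free within 08:00–20:00: 08:00–10:10, 10:40–12:30, 12:50–14:00, 14:30–14:40, 15:30–20:00.
Yolanda ∩ Carlos: 08:30–11:40, 15:50–18:00, 18:50–19:20.
Yolanda ∩ Carlos ∩ Priya: 08:30–10:10, 10:40–11:40, 15:50–18:00, 18:50–19:20.
Yolanda ∩ Carlos ∩ Priya ∩ Emeka: 08:30–09:10, 09:40–10:10, 10:40–11:40, 15:50–18:00, 18:50–19:20.
Restricted to 09:10–18:50: 09:40–10:10, 10:40–11:40, 15:50–18:00.
Total common minutes: 30 + 60 + 130 = 220.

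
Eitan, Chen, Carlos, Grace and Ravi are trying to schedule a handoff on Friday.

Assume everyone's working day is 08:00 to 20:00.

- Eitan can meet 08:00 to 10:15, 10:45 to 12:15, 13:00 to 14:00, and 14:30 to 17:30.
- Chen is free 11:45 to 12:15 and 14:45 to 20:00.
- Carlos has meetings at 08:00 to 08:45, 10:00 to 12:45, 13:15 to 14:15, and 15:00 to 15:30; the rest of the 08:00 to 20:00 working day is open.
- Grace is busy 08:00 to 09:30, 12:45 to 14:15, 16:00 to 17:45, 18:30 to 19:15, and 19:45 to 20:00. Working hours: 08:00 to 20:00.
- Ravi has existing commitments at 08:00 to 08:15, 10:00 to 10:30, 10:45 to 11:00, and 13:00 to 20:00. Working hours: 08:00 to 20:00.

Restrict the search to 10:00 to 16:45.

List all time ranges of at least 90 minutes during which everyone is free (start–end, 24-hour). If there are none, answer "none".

Carlos free within 08:00–20:00: 08:45–10:00, 12:45–13:15, 14:15–15:00, 15:30–20:00.
Grace free within 08:00–20:00: 09:30–12:45, 14:15–16:00, 17:45–18:30, 19:15–19:45.
Ravi free within 08:00–20:00: 08:15–10:00, 10:30–10:45, 11:00–13:00.
Eitan ∩ Chen: 11:45–12:15, 14:45–17:30.
Eitan ∩ Chen ∩ Carlos: 14:45–15:00, 15:30–17:30.
Eitan ∩ Chen ∩ Carlos ∩ Grace: 14:45–15:00, 15:30–16:00.
Eitan ∩ Chen ∩ Carlos ∩ Grace ∩ Ravi: (none).
Restricted to 10:00–16:45: (none).
Windows ≥ 90 min: (none).

none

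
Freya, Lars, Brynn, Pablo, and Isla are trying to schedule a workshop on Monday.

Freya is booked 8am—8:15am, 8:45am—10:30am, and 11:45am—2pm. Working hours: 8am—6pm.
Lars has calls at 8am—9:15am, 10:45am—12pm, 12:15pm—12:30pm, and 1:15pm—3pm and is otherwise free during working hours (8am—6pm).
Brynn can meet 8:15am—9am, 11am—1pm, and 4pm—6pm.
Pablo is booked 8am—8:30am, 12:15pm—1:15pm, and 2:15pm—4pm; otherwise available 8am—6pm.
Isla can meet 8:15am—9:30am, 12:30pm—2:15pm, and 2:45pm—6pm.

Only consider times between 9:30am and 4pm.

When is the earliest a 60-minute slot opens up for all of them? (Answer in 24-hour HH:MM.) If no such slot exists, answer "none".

Freya free within 08:00–18:00: 08:15–08:45, 10:30–11:45, 14:00–18:00.
Lars free within 08:00–18:00: 09:15–10:45, 12:00–12:15, 12:30–13:15, 15:00–18:00.
Pablo free within 08:00–18:00: 08:30–12:15, 13:15–14:15, 16:00–18:00.
Freya ∩ Lars: 10:30–10:45, 15:00–18:00.
Freya ∩ Lars ∩ Brynn: 16:00–18:00.
Freya ∩ Lars ∩ Brynn ∩ Pablo: 16:00–18:00.
Freya ∩ Lars ∩ Brynn ∩ Pablo ∩ Isla: 16:00–18:00.
Restricted to 09:30–16:00: (none).
Windows ≥ 60 min: (none).

none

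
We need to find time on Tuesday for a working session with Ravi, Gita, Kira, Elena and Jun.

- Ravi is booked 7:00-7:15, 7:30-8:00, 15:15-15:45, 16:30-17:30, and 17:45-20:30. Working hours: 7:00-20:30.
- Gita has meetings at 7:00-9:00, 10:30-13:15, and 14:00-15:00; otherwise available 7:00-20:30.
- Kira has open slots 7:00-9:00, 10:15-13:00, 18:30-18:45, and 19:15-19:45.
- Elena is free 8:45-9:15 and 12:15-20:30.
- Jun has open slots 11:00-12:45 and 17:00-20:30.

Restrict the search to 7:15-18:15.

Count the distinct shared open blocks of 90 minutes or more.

Ravi free within 07:00–20:30: 07:15–07:30, 08:00–15:15, 15:45–16:30, 17:30–17:45.
Gita free within 07:00–20:30: 09:00–10:30, 13:15–14:00, 15:00–20:30.
Ravi ∩ Gita: 09:00–10:30, 13:15–14:00, 15:00–15:15, 15:45–16:30, 17:30–17:45.
Ravi ∩ Gita ∩ Kira: 10:15–10:30.
Ravi ∩ Gita ∩ Kira ∩ Elena: (none).
Ravi ∩ Gita ∩ Kira ∩ Elena ∩ Jun: (none).
Restricted to 07:15–18:15: (none).
Windows ≥ 90 min: (none).
That's 0 windows.

0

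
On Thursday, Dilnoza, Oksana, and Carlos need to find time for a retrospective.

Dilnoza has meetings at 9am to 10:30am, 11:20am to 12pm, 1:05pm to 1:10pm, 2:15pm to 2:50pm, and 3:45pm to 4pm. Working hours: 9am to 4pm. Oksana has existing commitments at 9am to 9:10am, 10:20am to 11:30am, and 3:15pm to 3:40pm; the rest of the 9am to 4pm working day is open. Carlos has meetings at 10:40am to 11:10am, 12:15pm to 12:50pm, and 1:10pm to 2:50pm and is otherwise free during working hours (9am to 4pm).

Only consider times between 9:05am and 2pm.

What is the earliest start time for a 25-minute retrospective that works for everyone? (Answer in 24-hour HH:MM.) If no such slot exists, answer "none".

Dilnoza free within 09:00–16:00: 10:30–11:20, 12:00–13:05, 13:10–14:15, 14:50–15:45.
Oksana free within 09:00–16:00: 09:10–10:20, 11:30–15:15, 15:40–16:00.
Carlos free within 09:00–16:00: 09:00–10:40, 11:10–12:15, 12:50–13:10, 14:50–16:00.
Dilnoza ∩ Oksana: 12:00–13:05, 13:10–14:15, 14:50–15:15, 15:40–15:45.
Dilnoza ∩ Oksana ∩ Carlos: 12:00–12:15, 12:50–13:05, 14:50–15:15, 15:40–15:45.
Restricted to 09:05–14:00: 12:00–12:15, 12:50–13:05.
Windows ≥ 25 min: (none).

none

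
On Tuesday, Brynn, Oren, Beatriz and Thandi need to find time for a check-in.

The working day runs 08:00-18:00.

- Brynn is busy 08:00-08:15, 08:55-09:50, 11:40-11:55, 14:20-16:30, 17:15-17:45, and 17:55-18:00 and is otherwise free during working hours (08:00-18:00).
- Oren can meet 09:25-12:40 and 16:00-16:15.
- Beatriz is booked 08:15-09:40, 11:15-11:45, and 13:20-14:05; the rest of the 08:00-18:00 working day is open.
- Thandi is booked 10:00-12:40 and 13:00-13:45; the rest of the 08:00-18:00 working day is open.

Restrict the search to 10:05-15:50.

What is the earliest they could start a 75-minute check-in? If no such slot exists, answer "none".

Brynn free within 08:00–18:00: 08:15–08:55, 09:50–11:40, 11:55–14:20, 16:30–17:15, 17:45–17:55.
Beatriz free within 08:00–18:00: 08:00–08:15, 09:40–11:15, 11:45–13:20, 14:05–18:00.
Thandi free within 08:00–18:00: 08:00–10:00, 12:40–13:00, 13:45–18:00.
Brynn ∩ Oren: 09:50–11:40, 11:55–12:40.
Brynn ∩ Oren ∩ Beatriz: 09:50–11:15, 11:55–12:40.
Brynn ∩ Oren ∩ Beatriz ∩ Thandi: 09:50–10:00.
Restricted to 10:05–15:50: (none).
Windows ≥ 75 min: (none).

none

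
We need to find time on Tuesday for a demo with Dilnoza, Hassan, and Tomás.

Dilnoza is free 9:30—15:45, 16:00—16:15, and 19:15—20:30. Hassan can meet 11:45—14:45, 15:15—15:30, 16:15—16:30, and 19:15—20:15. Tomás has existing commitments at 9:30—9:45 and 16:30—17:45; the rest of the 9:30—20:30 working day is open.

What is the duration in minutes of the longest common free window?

180 minutes

Tomás free within 09:30–20:30: 09:45–16:30, 17:45–20:30.
Dilnoza ∩ Hassan: 11:45–14:45, 15:15–15:30, 19:15–20:15.
Dilnoza ∩ Hassan ∩ Tomás: 11:45–14:45, 15:15–15:30, 19:15–20:15.
Common window lengths: 180, 15, 60 min; longest is 180.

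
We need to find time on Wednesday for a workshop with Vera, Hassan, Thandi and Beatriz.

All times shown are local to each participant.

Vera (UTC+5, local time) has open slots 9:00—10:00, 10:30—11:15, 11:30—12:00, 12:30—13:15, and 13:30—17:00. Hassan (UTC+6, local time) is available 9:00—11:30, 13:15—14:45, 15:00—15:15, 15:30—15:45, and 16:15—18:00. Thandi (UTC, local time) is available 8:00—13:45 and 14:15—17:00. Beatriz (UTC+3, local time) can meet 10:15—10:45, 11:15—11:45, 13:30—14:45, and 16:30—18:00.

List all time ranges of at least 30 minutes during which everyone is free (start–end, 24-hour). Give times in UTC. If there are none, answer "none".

10:30–11:45

Vera → UTC: 04:00–05:00, 05:30–06:15, 06:30–07:00, 07:30–08:15, 08:30–12:00.
Hassan → UTC: 03:00–05:30, 07:15–08:45, 09:00–09:15, 09:30–09:45, 10:15–12:00.
Thandi → UTC: 08:00–13:45, 14:15–17:00.
Beatriz → UTC: 07:15–07:45, 08:15–08:45, 10:30–11:45, 13:30–15:00.
Vera ∩ Hassan: 04:00–05:00, 07:30–08:15, 08:30–08:45, 09:00–09:15, 09:30–09:45, 10:15–12:00.
Vera ∩ Hassan ∩ Thandi: 08:00–08:15, 08:30–08:45, 09:00–09:15, 09:30–09:45, 10:15–12:00.
Vera ∩ Hassan ∩ Thandi ∩ Beatriz: 08:30–08:45, 10:30–11:45.
Windows ≥ 30 min: 10:30–11:45.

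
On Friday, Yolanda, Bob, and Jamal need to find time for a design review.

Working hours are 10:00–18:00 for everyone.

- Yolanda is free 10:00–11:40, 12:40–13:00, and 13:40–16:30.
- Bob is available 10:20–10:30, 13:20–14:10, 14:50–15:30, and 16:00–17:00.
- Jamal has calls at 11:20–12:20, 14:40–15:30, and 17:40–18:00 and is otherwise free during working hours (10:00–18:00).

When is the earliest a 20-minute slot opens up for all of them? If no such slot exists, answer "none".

Jamal free within 10:00–18:00: 10:00–11:20, 12:20–14:40, 15:30–17:40.
Yolanda ∩ Bob: 10:20–10:30, 13:40–14:10, 14:50–15:30, 16:00–16:30.
Yolanda ∩ Bob ∩ Jamal: 10:20–10:30, 13:40–14:10, 16:00–16:30.
Windows ≥ 20 min: 13:40–14:10, 16:00–16:30.
Earliest such window starts at 13:40.

13:40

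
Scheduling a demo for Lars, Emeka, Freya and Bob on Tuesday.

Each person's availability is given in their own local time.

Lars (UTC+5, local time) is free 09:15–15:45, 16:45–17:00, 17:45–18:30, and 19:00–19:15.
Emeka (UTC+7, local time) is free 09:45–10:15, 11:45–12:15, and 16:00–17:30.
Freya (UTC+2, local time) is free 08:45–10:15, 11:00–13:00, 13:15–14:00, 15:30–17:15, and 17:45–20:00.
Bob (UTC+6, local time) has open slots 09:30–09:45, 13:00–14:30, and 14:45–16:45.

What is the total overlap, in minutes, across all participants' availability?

90 minutes

Lars → UTC: 04:15–10:45, 11:45–12:00, 12:45–13:30, 14:00–14:15.
Emeka → UTC: 02:45–03:15, 04:45–05:15, 09:00–10:30.
Freya → UTC: 06:45–08:15, 09:00–11:00, 11:15–12:00, 13:30–15:15, 15:45–18:00.
Bob → UTC: 03:30–03:45, 07:00–08:30, 08:45–10:45.
Lars ∩ Emeka: 04:45–05:15, 09:00–10:30.
Lars ∩ Emeka ∩ Freya: 09:00–10:30.
Lars ∩ Emeka ∩ Freya ∩ Bob: 09:00–10:30.
Total common minutes: 90.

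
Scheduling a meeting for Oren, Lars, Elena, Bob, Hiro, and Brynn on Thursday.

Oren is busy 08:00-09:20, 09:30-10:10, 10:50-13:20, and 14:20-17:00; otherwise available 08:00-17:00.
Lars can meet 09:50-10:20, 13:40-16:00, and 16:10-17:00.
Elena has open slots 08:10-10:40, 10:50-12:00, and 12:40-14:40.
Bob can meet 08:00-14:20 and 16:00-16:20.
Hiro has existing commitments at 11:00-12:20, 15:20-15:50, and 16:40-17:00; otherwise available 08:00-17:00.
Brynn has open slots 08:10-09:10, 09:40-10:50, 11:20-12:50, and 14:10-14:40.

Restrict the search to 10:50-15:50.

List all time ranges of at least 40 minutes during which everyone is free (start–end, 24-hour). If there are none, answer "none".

none

Oren free within 08:00–17:00: 09:20–09:30, 10:10–10:50, 13:20–14:20.
Hiro free within 08:00–17:00: 08:00–11:00, 12:20–15:20, 15:50–16:40.
Oren ∩ Lars: 10:10–10:20, 13:40–14:20.
Oren ∩ Lars ∩ Elena: 10:10–10:20, 13:40–14:20.
Oren ∩ Lars ∩ Elena ∩ Bob: 10:10–10:20, 13:40–14:20.
Oren ∩ Lars ∩ Elena ∩ Bob ∩ Hiro: 10:10–10:20, 13:40–14:20.
Oren ∩ Lars ∩ Elena ∩ Bob ∩ Hiro ∩ Brynn: 10:10–10:20, 14:10–14:20.
Restricted to 10:50–15:50: 14:10–14:20.
Windows ≥ 40 min: (none).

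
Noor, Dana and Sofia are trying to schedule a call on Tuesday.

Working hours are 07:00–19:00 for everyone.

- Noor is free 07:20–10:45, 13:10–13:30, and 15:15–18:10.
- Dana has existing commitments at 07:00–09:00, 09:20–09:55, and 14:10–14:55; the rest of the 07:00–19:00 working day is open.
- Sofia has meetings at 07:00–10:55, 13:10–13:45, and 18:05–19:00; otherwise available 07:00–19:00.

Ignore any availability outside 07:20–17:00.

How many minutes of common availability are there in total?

105 minutes

Dana free within 07:00–19:00: 09:00–09:20, 09:55–14:10, 14:55–19:00.
Sofia free within 07:00–19:00: 10:55–13:10, 13:45–18:05.
Noor ∩ Dana: 09:00–09:20, 09:55–10:45, 13:10–13:30, 15:15–18:10.
Noor ∩ Dana ∩ Sofia: 15:15–18:05.
Restricted to 07:20–17:00: 15:15–17:00.
Total common minutes: 105.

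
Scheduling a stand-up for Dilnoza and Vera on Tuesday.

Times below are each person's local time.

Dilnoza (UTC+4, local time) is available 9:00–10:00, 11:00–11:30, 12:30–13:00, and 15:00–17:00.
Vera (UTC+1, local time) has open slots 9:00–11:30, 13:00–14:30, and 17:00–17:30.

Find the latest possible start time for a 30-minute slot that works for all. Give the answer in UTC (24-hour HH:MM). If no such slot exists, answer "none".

12:30

Dilnoza → UTC: 05:00–06:00, 07:00–07:30, 08:30–09:00, 11:00–13:00.
Vera → UTC: 08:00–10:30, 12:00–13:30, 16:00–16:30.
Dilnoza ∩ Vera: 08:30–09:00, 12:00–13:00.
Windows ≥ 30 min: 08:30–09:00, 12:00–13:00.
Latest start in the last window 12:00–13:00 is 13:00 − 30 min = 12:30.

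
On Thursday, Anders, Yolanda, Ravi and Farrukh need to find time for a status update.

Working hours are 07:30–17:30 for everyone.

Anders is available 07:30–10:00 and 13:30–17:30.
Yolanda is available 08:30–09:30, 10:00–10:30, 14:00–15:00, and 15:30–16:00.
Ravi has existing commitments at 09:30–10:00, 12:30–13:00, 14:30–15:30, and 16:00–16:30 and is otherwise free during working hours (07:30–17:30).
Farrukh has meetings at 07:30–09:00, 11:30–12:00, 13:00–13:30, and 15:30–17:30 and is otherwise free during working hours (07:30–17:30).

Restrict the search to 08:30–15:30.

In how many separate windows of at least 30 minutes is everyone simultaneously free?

2

Ravi free within 07:30–17:30: 07:30–09:30, 10:00–12:30, 13:00–14:30, 15:30–16:00, 16:30–17:30.
Farrukh free within 07:30–17:30: 09:00–11:30, 12:00–13:00, 13:30–15:30.
Anders ∩ Yolanda: 08:30–09:30, 14:00–15:00, 15:30–16:00.
Anders ∩ Yolanda ∩ Ravi: 08:30–09:30, 14:00–14:30, 15:30–16:00.
Anders ∩ Yolanda ∩ Ravi ∩ Farrukh: 09:00–09:30, 14:00–14:30.
Restricted to 08:30–15:30: 09:00–09:30, 14:00–14:30.
Windows ≥ 30 min: 09:00–09:30, 14:00–14:30.
That's 2 windows.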